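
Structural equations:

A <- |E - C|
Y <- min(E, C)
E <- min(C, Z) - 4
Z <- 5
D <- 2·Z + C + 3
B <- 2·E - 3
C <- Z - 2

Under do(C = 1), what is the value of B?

-9

Under do(C=1), the mechanism C <- Z - 2 is discarded; C is fixed at 1.
E = min(C, Z) - 4  [with C=1, Z=5]  = -3
B = 2·E - 3  [with E=-3]  = -9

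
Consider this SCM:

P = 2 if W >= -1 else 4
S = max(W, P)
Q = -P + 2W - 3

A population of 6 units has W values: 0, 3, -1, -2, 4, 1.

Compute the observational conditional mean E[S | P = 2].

E[S|P=2] averages over only the 5 units with P=2 (W = 0, 3, -1, 4, 1): S = 2, 3, 2, 4, 2, mean 2.6.

2.6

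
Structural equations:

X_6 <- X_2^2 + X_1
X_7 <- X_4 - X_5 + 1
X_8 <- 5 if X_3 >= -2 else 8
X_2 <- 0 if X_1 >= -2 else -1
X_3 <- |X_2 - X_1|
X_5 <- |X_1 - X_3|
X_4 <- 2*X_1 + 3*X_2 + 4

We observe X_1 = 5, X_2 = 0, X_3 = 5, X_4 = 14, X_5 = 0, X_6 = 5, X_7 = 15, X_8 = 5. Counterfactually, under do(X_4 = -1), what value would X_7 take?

The intervention breaks the incoming arrows to X_4: X_4 <- 2*X_1 + 3*X_2 + 4 no longer applies, and X_4 = -1.
X_2 = 0 if X_1 >= -2 else -1  [with X_1=5]  = 0
X_3 = |X_2 - X_1|  [with X_2=0, X_1=5]  = 5
X_5 = |X_1 - X_3|  [with X_1=5, X_3=5]  = 0
X_7 = X_4 - X_5 + 1  [with X_4=-1, X_5=0]  = 0

0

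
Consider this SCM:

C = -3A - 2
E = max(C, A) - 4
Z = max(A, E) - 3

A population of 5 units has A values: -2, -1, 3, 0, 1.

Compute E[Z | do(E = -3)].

-2.8

Every unit gets E=-3 under the intervention. Z values become -5, -4, 0, -3, -2; E[Z|do(E=-3)] = -2.8.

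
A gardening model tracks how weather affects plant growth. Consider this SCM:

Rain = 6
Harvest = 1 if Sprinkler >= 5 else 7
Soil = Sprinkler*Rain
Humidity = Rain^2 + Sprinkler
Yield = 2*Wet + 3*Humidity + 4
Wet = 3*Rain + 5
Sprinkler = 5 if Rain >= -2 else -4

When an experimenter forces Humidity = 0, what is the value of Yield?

50

The intervention breaks the incoming arrows to Humidity: Humidity = Rain^2 + Sprinkler no longer applies, and Humidity = 0.
Wet = 3*Rain + 5  [with Rain=6]  = 23
Yield = 2*Wet + 3*Humidity + 4  [with Wet=23, Humidity=0]  = 50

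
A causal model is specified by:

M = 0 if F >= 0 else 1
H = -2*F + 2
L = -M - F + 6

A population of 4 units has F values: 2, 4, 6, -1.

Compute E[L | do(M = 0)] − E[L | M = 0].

1.25

Under do(M=0), M's equation is replaced by M=0 for every unit. Per-unit L: 4, 2, 0, 7. Mean = 3.25.
Observing M=0 restricts to units where M's equation naturally yields 0: F ∈ {2, 4, 6}. In that subpopulation L = 4, 2, 0, mean 2.
Difference = 3.25 − 2 = 1.25.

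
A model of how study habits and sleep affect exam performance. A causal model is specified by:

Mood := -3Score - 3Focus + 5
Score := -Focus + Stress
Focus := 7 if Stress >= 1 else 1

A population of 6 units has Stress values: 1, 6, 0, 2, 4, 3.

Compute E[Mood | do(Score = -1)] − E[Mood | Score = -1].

do(Score=-1) breaks Score's dependence on Stress. With Score=-1 fixed, Mood across the units is -13, -13, 5, -13, -13, -13, mean -10.
E[Mood|Score=-1] averages over only the 2 units with Score=-1 (Stress = 6, 0): Mood = -13, 5, mean -4.
Difference = -10 − (-4) = -6.

-6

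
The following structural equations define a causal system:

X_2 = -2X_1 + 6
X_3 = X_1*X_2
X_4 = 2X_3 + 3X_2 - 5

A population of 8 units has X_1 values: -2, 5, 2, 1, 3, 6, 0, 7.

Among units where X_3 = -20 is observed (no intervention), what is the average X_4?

Conditioning on X_3=-20 selects the 2 unit(s) with X_1 ∈ {-2, 5}. Their X_4 values: -15, -57. Mean = -36.

-36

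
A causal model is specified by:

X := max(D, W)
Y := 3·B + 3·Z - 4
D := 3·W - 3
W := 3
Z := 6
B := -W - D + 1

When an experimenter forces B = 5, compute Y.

Under do(B=5), the mechanism B := -W - D + 1 is discarded; B is fixed at 5.
Y = 3·B + 3·Z - 4  [with B=5, Z=6]  = 29

29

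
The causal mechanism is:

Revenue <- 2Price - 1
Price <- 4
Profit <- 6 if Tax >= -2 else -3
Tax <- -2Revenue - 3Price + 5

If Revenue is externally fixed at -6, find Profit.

Under do(Revenue=-6), the mechanism Revenue <- 2Price - 1 is discarded; Revenue is fixed at -6.
Tax = -2Revenue - 3Price + 5  [with Revenue=-6, Price=4]  = 5
Profit = 6 if Tax >= -2 else -3  [with Tax=5]  = 6

6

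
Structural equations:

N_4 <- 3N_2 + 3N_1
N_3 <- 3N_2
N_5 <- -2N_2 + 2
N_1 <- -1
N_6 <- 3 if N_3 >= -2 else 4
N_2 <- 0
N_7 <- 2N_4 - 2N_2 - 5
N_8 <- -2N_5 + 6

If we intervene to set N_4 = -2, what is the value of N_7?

The intervention breaks the incoming arrows to N_4: N_4 <- 3N_2 + 3N_1 no longer applies, and N_4 = -2.
N_7 = 2N_4 - 2N_2 - 5  [with N_4=-2, N_2=0]  = -9

-9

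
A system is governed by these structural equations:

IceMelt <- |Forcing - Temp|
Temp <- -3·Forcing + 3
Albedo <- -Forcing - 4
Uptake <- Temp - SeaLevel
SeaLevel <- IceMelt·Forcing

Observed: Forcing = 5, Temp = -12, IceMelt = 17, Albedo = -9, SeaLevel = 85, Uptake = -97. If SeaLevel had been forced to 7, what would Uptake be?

-19

The intervention breaks the incoming arrows to SeaLevel: SeaLevel <- IceMelt·Forcing no longer applies, and SeaLevel = 7.
Temp = -3·Forcing + 3  [with Forcing=5]  = -12
Uptake = Temp - SeaLevel  [with Temp=-12, SeaLevel=7]  = -19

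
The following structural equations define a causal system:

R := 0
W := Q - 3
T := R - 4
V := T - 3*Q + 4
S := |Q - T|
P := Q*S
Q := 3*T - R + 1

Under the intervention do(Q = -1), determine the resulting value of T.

-4

Under do(Q=-1), the mechanism Q := 3*T - R + 1 is discarded; Q is fixed at -1.
Since T is not a descendant of the intervened variable, it is unaffected.
T = R - 4  [with R=0]  = -4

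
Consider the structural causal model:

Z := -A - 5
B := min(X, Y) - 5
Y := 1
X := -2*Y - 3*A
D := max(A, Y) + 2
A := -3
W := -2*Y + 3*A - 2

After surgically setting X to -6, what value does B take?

The intervention breaks the incoming arrows to X: X := -2*Y - 3*A no longer applies, and X = -6.
B = min(X, Y) - 5  [with X=-6, Y=1]  = -11

-11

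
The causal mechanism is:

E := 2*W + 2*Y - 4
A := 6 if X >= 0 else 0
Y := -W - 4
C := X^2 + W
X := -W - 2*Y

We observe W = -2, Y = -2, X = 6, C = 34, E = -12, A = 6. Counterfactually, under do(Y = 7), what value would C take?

Under do(Y=7), the mechanism Y := -W - 4 is discarded; Y is fixed at 7.
X = -W - 2*Y  [with W=-2, Y=7]  = -12
C = X^2 + W  [with X=-12, W=-2]  = 142

142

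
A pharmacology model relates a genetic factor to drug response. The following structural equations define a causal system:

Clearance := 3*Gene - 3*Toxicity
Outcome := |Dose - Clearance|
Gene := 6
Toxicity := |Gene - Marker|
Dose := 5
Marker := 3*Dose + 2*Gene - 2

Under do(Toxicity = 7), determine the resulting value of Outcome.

8

Under do(Toxicity=7), the mechanism Toxicity := |Gene - Marker| is discarded; Toxicity is fixed at 7.
Clearance = 3*Gene - 3*Toxicity  [with Gene=6, Toxicity=7]  = -3
Outcome = |Dose - Clearance|  [with Dose=5, Clearance=-3]  = 8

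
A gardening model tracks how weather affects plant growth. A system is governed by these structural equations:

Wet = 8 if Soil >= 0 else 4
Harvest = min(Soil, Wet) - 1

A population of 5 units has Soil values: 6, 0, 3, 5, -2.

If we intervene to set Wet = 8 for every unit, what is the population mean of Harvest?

do(Wet=8) breaks Wet's dependence on Soil. With Wet=8 fixed, Harvest across the units is 5, -1, 2, 4, -3, mean 1.4.

1.4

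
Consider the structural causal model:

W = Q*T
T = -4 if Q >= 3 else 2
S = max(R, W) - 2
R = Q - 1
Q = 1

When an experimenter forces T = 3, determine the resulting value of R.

0

Under do(T=3), the mechanism T = -4 if Q >= 3 else 2 is discarded; T is fixed at 3.
Since R is not a descendant of the intervened variable, it is unaffected.
R = Q - 1  [with Q=1]  = 0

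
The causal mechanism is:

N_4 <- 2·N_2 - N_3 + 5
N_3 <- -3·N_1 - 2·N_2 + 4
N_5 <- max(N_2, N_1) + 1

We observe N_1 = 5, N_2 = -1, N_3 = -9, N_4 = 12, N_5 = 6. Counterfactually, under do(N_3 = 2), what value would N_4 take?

1

The intervention breaks the incoming arrows to N_3: N_3 <- -3·N_1 - 2·N_2 + 4 no longer applies, and N_3 = 2.
N_4 = 2·N_2 - N_3 + 5  [with N_2=-1, N_3=2]  = 1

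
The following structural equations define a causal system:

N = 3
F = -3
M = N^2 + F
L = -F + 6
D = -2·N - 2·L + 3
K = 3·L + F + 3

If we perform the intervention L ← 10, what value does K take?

30

Under do(L=10), the mechanism L = -F + 6 is discarded; L is fixed at 10.
K = 3·L + F + 3  [with L=10, F=-3]  = 30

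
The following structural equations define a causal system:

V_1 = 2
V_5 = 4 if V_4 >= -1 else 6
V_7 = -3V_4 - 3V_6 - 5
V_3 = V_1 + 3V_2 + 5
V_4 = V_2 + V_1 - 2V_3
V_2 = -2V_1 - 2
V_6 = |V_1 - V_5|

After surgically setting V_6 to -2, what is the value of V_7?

Intervening sets V_6 = -2 and removes its equation (V_6 = |V_1 - V_5|).
V_2 = -2V_1 - 2  [with V_1=2]  = -6
V_3 = V_1 + 3V_2 + 5  [with V_1=2, V_2=-6]  = -11
V_4 = V_2 + V_1 - 2V_3  [with V_2=-6, V_1=2, V_3=-11]  = 18
V_7 = -3V_4 - 3V_6 - 5  [with V_4=18, V_6=-2]  = -53

-53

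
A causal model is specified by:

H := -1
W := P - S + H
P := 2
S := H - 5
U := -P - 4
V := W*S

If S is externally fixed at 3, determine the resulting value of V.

-6

The intervention breaks the incoming arrows to S: S := H - 5 no longer applies, and S = 3.
W = P - S + H  [with P=2, S=3, H=-1]  = -2
V = W*S  [with W=-2, S=3]  = -6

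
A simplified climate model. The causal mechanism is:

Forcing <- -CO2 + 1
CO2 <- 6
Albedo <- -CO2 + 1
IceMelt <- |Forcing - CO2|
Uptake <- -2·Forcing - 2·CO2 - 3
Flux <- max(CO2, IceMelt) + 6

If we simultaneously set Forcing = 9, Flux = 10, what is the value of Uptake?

Setting Forcing = 9, Flux = 10 by intervention discards those variables' equations.
Uptake = -2·Forcing - 2·CO2 - 3  [with Forcing=9, CO2=6]  = -33

-33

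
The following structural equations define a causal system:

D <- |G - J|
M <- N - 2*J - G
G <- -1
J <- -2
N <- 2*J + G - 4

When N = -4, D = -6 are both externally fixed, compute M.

The joint intervention fixes N = -4, D = -6, removing each variable's own equation.
M = N - 2*J - G  [with N=-4, J=-2, G=-1]  = 1

1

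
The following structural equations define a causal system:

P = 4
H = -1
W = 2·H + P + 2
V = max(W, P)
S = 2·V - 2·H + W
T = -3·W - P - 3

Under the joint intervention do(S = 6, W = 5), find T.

The joint intervention fixes S = 6, W = 5, removing each variable's own equation.
T = -3·W - P - 3  [with W=5, P=4]  = -22

-22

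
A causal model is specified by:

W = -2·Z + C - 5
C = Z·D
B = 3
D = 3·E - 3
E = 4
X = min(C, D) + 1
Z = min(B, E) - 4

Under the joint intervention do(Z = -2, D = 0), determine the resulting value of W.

Setting Z = -2, D = 0 by intervention discards those variables' equations.
C = Z·D  [with Z=-2, D=0]  = 0
W = -2·Z + C - 5  [with Z=-2, C=0]  = -1

-1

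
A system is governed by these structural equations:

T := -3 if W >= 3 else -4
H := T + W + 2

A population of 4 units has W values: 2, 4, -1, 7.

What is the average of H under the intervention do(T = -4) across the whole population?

1

The intervention sets T=-4 in all 4 units regardless of W. Recomputing H per unit gives 0, 2, -3, 5; average 1.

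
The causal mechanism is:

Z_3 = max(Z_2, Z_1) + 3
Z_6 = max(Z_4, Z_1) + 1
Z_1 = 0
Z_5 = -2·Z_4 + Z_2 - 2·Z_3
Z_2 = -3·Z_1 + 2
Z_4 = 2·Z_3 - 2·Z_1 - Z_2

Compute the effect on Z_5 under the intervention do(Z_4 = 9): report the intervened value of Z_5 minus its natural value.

Intervening sets Z_4 = 9 and removes its equation (Z_4 = 2·Z_3 - 2·Z_1 - Z_2).
Z_2 = -3·Z_1 + 2  [with Z_1=0]  = 2
Z_3 = max(Z_2, Z_1) + 3  [with Z_2=2, Z_1=0]  = 5
Z_5 = -2·Z_4 + Z_2 - 2·Z_3  [with Z_4=9, Z_2=2, Z_3=5]  = -26
Without intervention: Z_2 = -3·Z_1 + 2  [with Z_1=0]  = 2; Z_3 = max(Z_2, Z_1) + 3  [with Z_2=2, Z_1=0]  = 5; Z_4 = 2·Z_3 - 2·Z_1 - Z_2  [with Z_3=5, Z_1=0, Z_2=2]  = 8; Z_5 = -2·Z_4 + Z_2 - 2·Z_3  [with Z_4=8, Z_2=2, Z_3=5]  = -24.
Change = -26 − (-24) = -2.

-2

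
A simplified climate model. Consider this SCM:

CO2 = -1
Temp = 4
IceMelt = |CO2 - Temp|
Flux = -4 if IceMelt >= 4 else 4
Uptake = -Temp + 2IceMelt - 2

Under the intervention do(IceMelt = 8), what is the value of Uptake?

do(IceMelt=8) replaces the equation IceMelt = |CO2 - Temp| with the constant IceMelt = 8.
Uptake = -Temp + 2IceMelt - 2  [with Temp=4, IceMelt=8]  = 10

10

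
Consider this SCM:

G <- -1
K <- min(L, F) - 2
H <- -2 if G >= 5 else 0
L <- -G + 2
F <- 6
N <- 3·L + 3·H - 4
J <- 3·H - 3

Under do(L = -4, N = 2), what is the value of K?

Setting L = -4, N = 2 by intervention discards those variables' equations.
K = min(L, F) - 2  [with L=-4, F=6]  = -6

-6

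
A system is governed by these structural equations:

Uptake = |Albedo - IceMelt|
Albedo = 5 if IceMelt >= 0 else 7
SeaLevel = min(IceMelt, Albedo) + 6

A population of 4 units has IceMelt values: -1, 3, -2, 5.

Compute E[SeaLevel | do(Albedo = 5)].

The intervention sets Albedo=5 in all 4 units regardless of IceMelt. Recomputing SeaLevel per unit gives 5, 9, 4, 11; average 7.25.

7.25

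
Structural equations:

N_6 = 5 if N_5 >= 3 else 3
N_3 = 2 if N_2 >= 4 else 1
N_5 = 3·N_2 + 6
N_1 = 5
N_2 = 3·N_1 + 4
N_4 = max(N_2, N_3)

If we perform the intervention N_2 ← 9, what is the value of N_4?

9

Under do(N_2=9), the mechanism N_2 = 3·N_1 + 4 is discarded; N_2 is fixed at 9.
N_3 = 2 if N_2 >= 4 else 1  [with N_2=9]  = 2
N_4 = max(N_2, N_3)  [with N_2=9, N_3=2]  = 9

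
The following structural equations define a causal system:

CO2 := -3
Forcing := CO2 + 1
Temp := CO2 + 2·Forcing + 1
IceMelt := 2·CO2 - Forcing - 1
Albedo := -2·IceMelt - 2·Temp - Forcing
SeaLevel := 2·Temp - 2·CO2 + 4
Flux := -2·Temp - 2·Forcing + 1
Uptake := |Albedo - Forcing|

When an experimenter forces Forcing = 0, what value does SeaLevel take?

6

Under do(Forcing=0), the mechanism Forcing := CO2 + 1 is discarded; Forcing is fixed at 0.
Temp = CO2 + 2·Forcing + 1  [with CO2=-3, Forcing=0]  = -2
SeaLevel = 2·Temp - 2·CO2 + 4  [with Temp=-2, CO2=-3]  = 6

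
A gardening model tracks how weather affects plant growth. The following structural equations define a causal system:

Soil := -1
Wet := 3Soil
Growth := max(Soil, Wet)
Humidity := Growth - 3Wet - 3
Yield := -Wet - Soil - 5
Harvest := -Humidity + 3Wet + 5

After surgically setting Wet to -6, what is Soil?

Under do(Wet=-6), the mechanism Wet := 3Soil is discarded; Wet is fixed at -6.
Soil is not downstream of the intervention, so its value is determined by the original equations.

-1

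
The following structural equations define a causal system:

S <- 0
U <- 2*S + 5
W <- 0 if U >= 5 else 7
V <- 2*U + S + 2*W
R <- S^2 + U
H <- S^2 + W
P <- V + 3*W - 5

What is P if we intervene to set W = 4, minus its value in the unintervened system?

The intervention breaks the incoming arrows to W: W <- 0 if U >= 5 else 7 no longer applies, and W = 4.
U = 2*S + 5  [with S=0]  = 5
V = 2*U + S + 2*W  [with U=5, S=0, W=4]  = 18
P = V + 3*W - 5  [with V=18, W=4]  = 25
Without intervention: U = 2*S + 5  [with S=0]  = 5; W = 0 if U >= 5 else 7  [with U=5]  = 0; V = 2*U + S + 2*W  [with U=5, S=0, W=0]  = 10; P = V + 3*W - 5  [with V=10, W=0]  = 5.
Change = 25 − 5 = 20.

20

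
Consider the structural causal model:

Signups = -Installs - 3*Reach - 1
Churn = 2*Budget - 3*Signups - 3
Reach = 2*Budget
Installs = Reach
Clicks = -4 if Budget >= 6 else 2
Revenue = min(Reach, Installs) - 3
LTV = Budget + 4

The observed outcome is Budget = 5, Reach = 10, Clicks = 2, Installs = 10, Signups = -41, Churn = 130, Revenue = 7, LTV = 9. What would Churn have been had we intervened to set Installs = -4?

88

Under do(Installs=-4), the mechanism Installs = Reach is discarded; Installs is fixed at -4.
Reach = 2*Budget  [with Budget=5]  = 10
Signups = -Installs - 3*Reach - 1  [with Installs=-4, Reach=10]  = -27
Churn = 2*Budget - 3*Signups - 3  [with Budget=5, Signups=-27]  = 88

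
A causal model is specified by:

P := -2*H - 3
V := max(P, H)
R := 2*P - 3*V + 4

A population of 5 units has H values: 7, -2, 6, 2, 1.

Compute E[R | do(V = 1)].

The intervention sets V=1 in all 5 units regardless of H. Recomputing R per unit gives -33, 3, -29, -13, -9; average -16.2.

-16.2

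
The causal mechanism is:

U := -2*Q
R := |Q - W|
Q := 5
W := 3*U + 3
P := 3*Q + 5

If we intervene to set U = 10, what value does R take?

do(U=10) replaces the equation U := -2*Q with the constant U = 10.
W = 3*U + 3  [with U=10]  = 33
R = |Q - W|  [with Q=5, W=33]  = 28

28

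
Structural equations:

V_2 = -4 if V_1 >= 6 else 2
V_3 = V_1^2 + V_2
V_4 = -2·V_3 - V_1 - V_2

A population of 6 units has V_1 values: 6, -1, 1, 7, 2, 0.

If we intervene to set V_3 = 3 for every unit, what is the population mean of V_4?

The intervention sets V_3=3 in all 6 units regardless of V_1. Recomputing V_4 per unit gives -8, -7, -9, -9, -10, -8; average -8.5.

-8.5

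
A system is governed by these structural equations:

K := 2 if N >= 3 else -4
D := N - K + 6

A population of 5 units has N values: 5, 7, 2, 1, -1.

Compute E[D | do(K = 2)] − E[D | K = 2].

Every unit gets K=2 under the intervention. D values become 9, 11, 6, 5, 3; E[D|do(K=2)] = 6.8.
Conditioning on K=2 selects the 2 unit(s) with N ∈ {5, 7}. Their D values: 9, 11. Mean = 10.
Difference = 6.8 − 10 = -3.2.

-3.2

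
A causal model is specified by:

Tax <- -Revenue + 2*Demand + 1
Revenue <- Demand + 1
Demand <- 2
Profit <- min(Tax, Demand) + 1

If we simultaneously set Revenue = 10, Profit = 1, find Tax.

The joint intervention fixes Revenue = 10, Profit = 1, removing each variable's own equation.
Tax = -Revenue + 2*Demand + 1  [with Revenue=10, Demand=2]  = -5

-5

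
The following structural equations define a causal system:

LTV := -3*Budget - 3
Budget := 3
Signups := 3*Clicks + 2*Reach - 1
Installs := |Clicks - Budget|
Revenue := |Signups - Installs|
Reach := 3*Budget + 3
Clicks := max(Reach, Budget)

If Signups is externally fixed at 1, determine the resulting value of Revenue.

8

The intervention breaks the incoming arrows to Signups: Signups := 3*Clicks + 2*Reach - 1 no longer applies, and Signups = 1.
Reach = 3*Budget + 3  [with Budget=3]  = 12
Clicks = max(Reach, Budget)  [with Reach=12, Budget=3]  = 12
Installs = |Clicks - Budget|  [with Clicks=12, Budget=3]  = 9
Revenue = |Signups - Installs|  [with Signups=1, Installs=9]  = 8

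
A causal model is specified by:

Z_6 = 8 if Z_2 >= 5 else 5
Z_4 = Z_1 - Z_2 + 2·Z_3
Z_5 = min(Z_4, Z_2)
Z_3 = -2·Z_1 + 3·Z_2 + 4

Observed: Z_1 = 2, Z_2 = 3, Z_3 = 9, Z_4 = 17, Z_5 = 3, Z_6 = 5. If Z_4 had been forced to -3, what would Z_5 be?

-3

Intervening sets Z_4 = -3 and removes its equation (Z_4 = Z_1 - Z_2 + 2·Z_3).
Z_5 = min(Z_4, Z_2)  [with Z_4=-3, Z_2=3]  = -3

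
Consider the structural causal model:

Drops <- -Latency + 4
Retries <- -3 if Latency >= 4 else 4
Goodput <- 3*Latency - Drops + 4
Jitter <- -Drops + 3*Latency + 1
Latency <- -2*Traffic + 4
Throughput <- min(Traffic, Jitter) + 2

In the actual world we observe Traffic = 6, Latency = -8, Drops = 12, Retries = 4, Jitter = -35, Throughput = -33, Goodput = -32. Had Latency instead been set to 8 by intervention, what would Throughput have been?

8

Under do(Latency=8), the mechanism Latency <- -2*Traffic + 4 is discarded; Latency is fixed at 8.
Drops = -Latency + 4  [with Latency=8]  = -4
Jitter = -Drops + 3*Latency + 1  [with Drops=-4, Latency=8]  = 29
Throughput = min(Traffic, Jitter) + 2  [with Traffic=6, Jitter=29]  = 8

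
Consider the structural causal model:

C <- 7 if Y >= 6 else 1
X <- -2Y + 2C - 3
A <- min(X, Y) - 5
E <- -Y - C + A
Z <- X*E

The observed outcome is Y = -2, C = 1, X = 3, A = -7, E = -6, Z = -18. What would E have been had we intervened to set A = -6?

Intervening sets A = -6 and removes its equation (A <- min(X, Y) - 5).
C = 7 if Y >= 6 else 1  [with Y=-2]  = 1
E = -Y - C + A  [with Y=-2, C=1, A=-6]  = -5

-5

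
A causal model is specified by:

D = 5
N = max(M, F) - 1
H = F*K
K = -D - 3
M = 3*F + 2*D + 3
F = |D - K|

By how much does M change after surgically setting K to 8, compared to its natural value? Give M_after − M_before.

do(K=8) replaces the equation K = -D - 3 with the constant K = 8.
F = |D - K|  [with D=5, K=8]  = 3
M = 3*F + 2*D + 3  [with F=3, D=5]  = 22
Without intervention: K = -D - 3  [with D=5]  = -8; F = |D - K|  [with D=5, K=-8]  = 13; M = 3*F + 2*D + 3  [with F=13, D=5]  = 52.
Change = 22 − 52 = -30.

-30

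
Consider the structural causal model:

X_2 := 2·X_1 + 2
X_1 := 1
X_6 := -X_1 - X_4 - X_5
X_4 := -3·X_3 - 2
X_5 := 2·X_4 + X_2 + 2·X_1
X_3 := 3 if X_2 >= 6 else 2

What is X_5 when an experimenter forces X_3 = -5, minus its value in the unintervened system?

do(X_3=-5) replaces the equation X_3 := 3 if X_2 >= 6 else 2 with the constant X_3 = -5.
X_2 = 2·X_1 + 2  [with X_1=1]  = 4
X_4 = -3·X_3 - 2  [with X_3=-5]  = 13
X_5 = 2·X_4 + X_2 + 2·X_1  [with X_4=13, X_2=4, X_1=1]  = 32
Without intervention: X_2 = 2·X_1 + 2  [with X_1=1]  = 4; X_3 = 3 if X_2 >= 6 else 2  [with X_2=4]  = 2; X_4 = -3·X_3 - 2  [with X_3=2]  = -8; X_5 = 2·X_4 + X_2 + 2·X_1  [with X_4=-8, X_2=4, X_1=1]  = -10.
Change = 32 − (-10) = 42.

42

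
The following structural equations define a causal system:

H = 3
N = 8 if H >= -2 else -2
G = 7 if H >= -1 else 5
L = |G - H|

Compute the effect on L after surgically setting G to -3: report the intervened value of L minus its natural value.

2

The intervention breaks the incoming arrows to G: G = 7 if H >= -1 else 5 no longer applies, and G = -3.
L = |G - H|  [with G=-3, H=3]  = 6
Without intervention: G = 7 if H >= -1 else 5  [with H=3]  = 7; L = |G - H|  [with G=7, H=3]  = 4.
Change = 6 − 4 = 2.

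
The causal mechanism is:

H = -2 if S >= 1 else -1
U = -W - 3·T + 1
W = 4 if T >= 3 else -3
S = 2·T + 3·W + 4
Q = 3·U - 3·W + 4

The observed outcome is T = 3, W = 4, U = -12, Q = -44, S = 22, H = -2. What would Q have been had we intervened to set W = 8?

-68

Under do(W=8), the mechanism W = 4 if T >= 3 else -3 is discarded; W is fixed at 8.
U = -W - 3·T + 1  [with W=8, T=3]  = -16
Q = 3·U - 3·W + 4  [with U=-16, W=8]  = -68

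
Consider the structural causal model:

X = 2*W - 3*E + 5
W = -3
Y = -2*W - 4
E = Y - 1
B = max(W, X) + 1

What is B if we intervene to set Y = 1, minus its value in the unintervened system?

2

do(Y=1) replaces the equation Y = -2*W - 4 with the constant Y = 1.
E = Y - 1  [with Y=1]  = 0
X = 2*W - 3*E + 5  [with W=-3, E=0]  = -1
B = max(W, X) + 1  [with W=-3, X=-1]  = 0
Without intervention: Y = -2*W - 4  [with W=-3]  = 2; E = Y - 1  [with Y=2]  = 1; X = 2*W - 3*E + 5  [with W=-3, E=1]  = -4; B = max(W, X) + 1  [with W=-3, X=-4]  = -2.
Change = 0 − (-2) = 2.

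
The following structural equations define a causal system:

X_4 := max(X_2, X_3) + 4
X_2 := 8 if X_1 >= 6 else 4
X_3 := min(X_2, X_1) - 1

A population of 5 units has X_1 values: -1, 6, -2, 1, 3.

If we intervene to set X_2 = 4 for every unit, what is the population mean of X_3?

The intervention sets X_2=4 in all 5 units regardless of X_1. Recomputing X_3 per unit gives -2, 3, -3, 0, 2; average 0.

0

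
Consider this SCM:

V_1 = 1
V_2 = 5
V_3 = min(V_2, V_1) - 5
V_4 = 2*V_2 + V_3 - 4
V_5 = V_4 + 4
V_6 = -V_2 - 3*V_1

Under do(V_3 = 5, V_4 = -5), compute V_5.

Setting V_3 = 5, V_4 = -5 by intervention discards those variables' equations.
V_5 = V_4 + 4  [with V_4=-5]  = -1

-1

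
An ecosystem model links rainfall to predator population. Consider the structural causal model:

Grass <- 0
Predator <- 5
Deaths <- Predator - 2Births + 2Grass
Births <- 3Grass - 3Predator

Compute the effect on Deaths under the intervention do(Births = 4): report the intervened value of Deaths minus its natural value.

-38

The intervention breaks the incoming arrows to Births: Births <- 3Grass - 3Predator no longer applies, and Births = 4.
Deaths = Predator - 2Births + 2Grass  [with Predator=5, Births=4, Grass=0]  = -3
Without intervention: Births = 3Grass - 3Predator  [with Grass=0, Predator=5]  = -15; Deaths = Predator - 2Births + 2Grass  [with Predator=5, Births=-15, Grass=0]  = 35.
Change = -3 − 35 = -38.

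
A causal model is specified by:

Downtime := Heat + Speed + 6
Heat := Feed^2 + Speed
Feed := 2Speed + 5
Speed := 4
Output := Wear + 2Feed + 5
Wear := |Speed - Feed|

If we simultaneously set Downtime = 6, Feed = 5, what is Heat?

The joint intervention fixes Downtime = 6, Feed = 5, removing each variable's own equation.
Heat = Feed^2 + Speed  [with Feed=5, Speed=4]  = 29

29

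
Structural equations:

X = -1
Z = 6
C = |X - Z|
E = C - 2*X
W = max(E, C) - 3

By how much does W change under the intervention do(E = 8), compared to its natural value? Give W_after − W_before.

Intervening sets E = 8 and removes its equation (E = C - 2*X).
C = |X - Z|  [with X=-1, Z=6]  = 7
W = max(E, C) - 3  [with E=8, C=7]  = 5
Without intervention: C = |X - Z|  [with X=-1, Z=6]  = 7; E = C - 2*X  [with C=7, X=-1]  = 9; W = max(E, C) - 3  [with E=9, C=7]  = 6.
Change = 5 − 6 = -1.

-1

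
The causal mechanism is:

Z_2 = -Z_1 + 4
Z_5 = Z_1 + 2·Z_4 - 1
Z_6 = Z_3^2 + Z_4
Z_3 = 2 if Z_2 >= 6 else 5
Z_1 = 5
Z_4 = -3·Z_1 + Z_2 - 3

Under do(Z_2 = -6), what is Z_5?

-44

do(Z_2=-6) replaces the equation Z_2 = -Z_1 + 4 with the constant Z_2 = -6.
Z_4 = -3·Z_1 + Z_2 - 3  [with Z_1=5, Z_2=-6]  = -24
Z_5 = Z_1 + 2·Z_4 - 1  [with Z_1=5, Z_4=-24]  = -44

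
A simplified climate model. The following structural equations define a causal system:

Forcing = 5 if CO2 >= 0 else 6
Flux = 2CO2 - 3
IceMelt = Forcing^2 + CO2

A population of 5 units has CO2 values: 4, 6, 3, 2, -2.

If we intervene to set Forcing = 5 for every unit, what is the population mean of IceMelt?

27.6

do(Forcing=5) breaks Forcing's dependence on CO2. With Forcing=5 fixed, IceMelt across the units is 29, 31, 28, 27, 23, mean 27.6.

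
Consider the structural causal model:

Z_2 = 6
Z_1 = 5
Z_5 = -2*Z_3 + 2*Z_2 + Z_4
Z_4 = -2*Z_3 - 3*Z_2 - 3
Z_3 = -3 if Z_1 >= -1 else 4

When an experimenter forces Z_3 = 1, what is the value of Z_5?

-13

do(Z_3=1) replaces the equation Z_3 = -3 if Z_1 >= -1 else 4 with the constant Z_3 = 1.
Z_4 = -2*Z_3 - 3*Z_2 - 3  [with Z_3=1, Z_2=6]  = -23
Z_5 = -2*Z_3 + 2*Z_2 + Z_4  [with Z_3=1, Z_2=6, Z_4=-23]  = -13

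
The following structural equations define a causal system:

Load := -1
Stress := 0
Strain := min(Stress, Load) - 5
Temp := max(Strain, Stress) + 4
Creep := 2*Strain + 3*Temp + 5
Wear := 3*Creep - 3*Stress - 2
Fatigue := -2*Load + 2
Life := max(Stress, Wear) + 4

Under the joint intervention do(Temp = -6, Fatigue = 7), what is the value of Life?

Setting Temp = -6, Fatigue = 7 by intervention discards those variables' equations.
Strain = min(Stress, Load) - 5  [with Stress=0, Load=-1]  = -6
Creep = 2*Strain + 3*Temp + 5  [with Strain=-6, Temp=-6]  = -25
Wear = 3*Creep - 3*Stress - 2  [with Creep=-25, Stress=0]  = -77
Life = max(Stress, Wear) + 4  [with Stress=0, Wear=-77]  = 4

4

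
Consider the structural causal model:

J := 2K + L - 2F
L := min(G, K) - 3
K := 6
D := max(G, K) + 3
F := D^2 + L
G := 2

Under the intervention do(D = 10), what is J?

-187

Under do(D=10), the mechanism D := max(G, K) + 3 is discarded; D is fixed at 10.
L = min(G, K) - 3  [with G=2, K=6]  = -1
F = D^2 + L  [with D=10, L=-1]  = 99
J = 2K + L - 2F  [with K=6, L=-1, F=99]  = -187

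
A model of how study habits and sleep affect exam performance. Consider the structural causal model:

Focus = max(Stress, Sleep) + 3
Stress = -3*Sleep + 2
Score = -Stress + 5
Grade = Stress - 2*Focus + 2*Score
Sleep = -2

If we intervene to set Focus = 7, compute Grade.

-12

do(Focus=7) replaces the equation Focus = max(Stress, Sleep) + 3 with the constant Focus = 7.
Stress = -3*Sleep + 2  [with Sleep=-2]  = 8
Score = -Stress + 5  [with Stress=8]  = -3
Grade = Stress - 2*Focus + 2*Score  [with Stress=8, Focus=7, Score=-3]  = -12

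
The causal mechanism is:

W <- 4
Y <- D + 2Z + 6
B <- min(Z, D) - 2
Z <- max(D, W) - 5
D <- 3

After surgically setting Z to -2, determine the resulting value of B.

do(Z=-2) replaces the equation Z <- max(D, W) - 5 with the constant Z = -2.
B = min(Z, D) - 2  [with Z=-2, D=3]  = -4

-4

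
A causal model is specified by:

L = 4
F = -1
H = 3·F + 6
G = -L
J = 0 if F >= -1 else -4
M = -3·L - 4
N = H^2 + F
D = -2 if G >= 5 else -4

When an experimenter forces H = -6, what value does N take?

35

The intervention breaks the incoming arrows to H: H = 3·F + 6 no longer applies, and H = -6.
N = H^2 + F  [with H=-6, F=-1]  = 35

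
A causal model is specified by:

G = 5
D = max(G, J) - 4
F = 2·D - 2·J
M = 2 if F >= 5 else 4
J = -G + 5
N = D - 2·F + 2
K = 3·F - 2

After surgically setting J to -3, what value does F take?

Under do(J=-3), the mechanism J = -G + 5 is discarded; J is fixed at -3.
D = max(G, J) - 4  [with G=5, J=-3]  = 1
F = 2·D - 2·J  [with D=1, J=-3]  = 8

8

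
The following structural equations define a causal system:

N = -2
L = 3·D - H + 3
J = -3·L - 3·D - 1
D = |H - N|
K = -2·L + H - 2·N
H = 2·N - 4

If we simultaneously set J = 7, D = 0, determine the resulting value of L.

Under do(J = 7, D = 0), each intervened variable's structural equation is replaced by its fixed value.
H = 2·N - 4  [with N=-2]  = -8
L = 3·D - H + 3  [with D=0, H=-8]  = 11

11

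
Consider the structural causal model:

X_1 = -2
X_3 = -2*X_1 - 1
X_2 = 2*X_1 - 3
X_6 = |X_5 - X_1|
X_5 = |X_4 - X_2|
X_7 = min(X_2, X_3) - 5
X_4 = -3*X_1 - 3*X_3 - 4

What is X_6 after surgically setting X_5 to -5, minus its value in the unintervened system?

1

The intervention breaks the incoming arrows to X_5: X_5 = |X_4 - X_2| no longer applies, and X_5 = -5.
X_6 = |X_5 - X_1|  [with X_5=-5, X_1=-2]  = 3
Without intervention: X_2 = 2*X_1 - 3  [with X_1=-2]  = -7; X_3 = -2*X_1 - 1  [with X_1=-2]  = 3; X_4 = -3*X_1 - 3*X_3 - 4  [with X_1=-2, X_3=3]  = -7; X_5 = |X_4 - X_2|  [with X_4=-7, X_2=-7]  = 0; X_6 = |X_5 - X_1|  [with X_5=0, X_1=-2]  = 2.
Change = 3 − 2 = 1.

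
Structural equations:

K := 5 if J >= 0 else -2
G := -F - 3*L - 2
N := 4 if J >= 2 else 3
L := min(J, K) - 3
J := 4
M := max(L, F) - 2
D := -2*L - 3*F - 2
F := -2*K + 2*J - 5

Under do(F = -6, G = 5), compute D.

The joint intervention fixes F = -6, G = 5, removing each variable's own equation.
K = 5 if J >= 0 else -2  [with J=4]  = 5
L = min(J, K) - 3  [with J=4, K=5]  = 1
D = -2*L - 3*F - 2  [with L=1, F=-6]  = 14

14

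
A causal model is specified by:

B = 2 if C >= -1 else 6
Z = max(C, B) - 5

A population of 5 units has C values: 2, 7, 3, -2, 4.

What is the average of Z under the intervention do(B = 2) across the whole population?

Every unit gets B=2 under the intervention. Z values become -3, 2, -2, -3, -1; E[Z|do(B=2)] = -1.4.

-1.4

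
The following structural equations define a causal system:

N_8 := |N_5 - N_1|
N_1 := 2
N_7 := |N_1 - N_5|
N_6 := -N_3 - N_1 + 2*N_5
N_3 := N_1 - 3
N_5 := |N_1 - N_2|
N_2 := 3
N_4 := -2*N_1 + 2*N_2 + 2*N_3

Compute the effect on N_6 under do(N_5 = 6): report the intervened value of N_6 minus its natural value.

The intervention breaks the incoming arrows to N_5: N_5 := |N_1 - N_2| no longer applies, and N_5 = 6.
N_3 = N_1 - 3  [with N_1=2]  = -1
N_6 = -N_3 - N_1 + 2*N_5  [with N_3=-1, N_1=2, N_5=6]  = 11
Without intervention: N_3 = N_1 - 3  [with N_1=2]  = -1; N_5 = |N_1 - N_2|  [with N_1=2, N_2=3]  = 1; N_6 = -N_3 - N_1 + 2*N_5  [with N_3=-1, N_1=2, N_5=1]  = 1.
Change = 11 − 1 = 10.

10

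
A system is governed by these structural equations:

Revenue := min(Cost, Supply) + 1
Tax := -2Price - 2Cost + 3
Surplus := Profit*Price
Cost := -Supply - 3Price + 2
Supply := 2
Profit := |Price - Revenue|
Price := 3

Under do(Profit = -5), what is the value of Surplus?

-15

Intervening sets Profit = -5 and removes its equation (Profit := |Price - Revenue|).
Surplus = Profit*Price  [with Profit=-5, Price=3]  = -15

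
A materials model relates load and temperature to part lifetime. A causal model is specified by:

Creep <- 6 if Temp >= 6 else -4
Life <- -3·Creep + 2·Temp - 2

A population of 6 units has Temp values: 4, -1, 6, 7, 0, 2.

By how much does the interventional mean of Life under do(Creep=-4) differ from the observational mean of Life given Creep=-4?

3.5

do(Creep=-4) breaks Creep's dependence on Temp. With Creep=-4 fixed, Life across the units is 18, 8, 22, 24, 10, 14, mean 16.
Observing Creep=-4 restricts to units where Creep's equation naturally yields -4: Temp ∈ {4, -1, 0, 2}. In that subpopulation Life = 18, 8, 10, 14, mean 12.5.
Difference = 16 − 12.5 = 3.5.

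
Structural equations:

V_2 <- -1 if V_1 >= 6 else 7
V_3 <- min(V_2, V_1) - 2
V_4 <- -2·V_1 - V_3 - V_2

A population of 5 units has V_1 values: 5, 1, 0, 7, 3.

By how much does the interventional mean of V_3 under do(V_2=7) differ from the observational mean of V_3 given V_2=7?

The intervention sets V_2=7 in all 5 units regardless of V_1. Recomputing V_3 per unit gives 3, -1, -2, 5, 1; average 1.2.
E[V_3|V_2=7] averages over only the 4 units with V_2=7 (V_1 = 5, 1, 0, 3): V_3 = 3, -1, -2, 1, mean 0.25.
Difference = 1.2 − 0.25 = 0.95.

0.95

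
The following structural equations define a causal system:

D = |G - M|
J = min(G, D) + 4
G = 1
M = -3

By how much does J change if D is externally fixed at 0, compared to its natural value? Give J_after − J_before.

The intervention breaks the incoming arrows to D: D = |G - M| no longer applies, and D = 0.
J = min(G, D) + 4  [with G=1, D=0]  = 4
Without intervention: D = |G - M|  [with G=1, M=-3]  = 4; J = min(G, D) + 4  [with G=1, D=4]  = 5.
Change = 4 − 5 = -1.

-1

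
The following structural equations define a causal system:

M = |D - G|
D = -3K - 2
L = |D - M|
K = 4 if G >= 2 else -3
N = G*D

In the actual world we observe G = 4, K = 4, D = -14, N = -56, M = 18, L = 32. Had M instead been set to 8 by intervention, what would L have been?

The intervention breaks the incoming arrows to M: M = |D - G| no longer applies, and M = 8.
K = 4 if G >= 2 else -3  [with G=4]  = 4
D = -3K - 2  [with K=4]  = -14
L = |D - M|  [with D=-14, M=8]  = 22

22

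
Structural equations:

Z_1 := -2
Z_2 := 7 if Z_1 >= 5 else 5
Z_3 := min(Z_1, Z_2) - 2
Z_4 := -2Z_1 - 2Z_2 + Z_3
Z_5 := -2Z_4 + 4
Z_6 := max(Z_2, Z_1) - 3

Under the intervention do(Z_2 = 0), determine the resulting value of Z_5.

do(Z_2=0) replaces the equation Z_2 := 7 if Z_1 >= 5 else 5 with the constant Z_2 = 0.
Z_3 = min(Z_1, Z_2) - 2  [with Z_1=-2, Z_2=0]  = -4
Z_4 = -2Z_1 - 2Z_2 + Z_3  [with Z_1=-2, Z_2=0, Z_3=-4]  = 0
Z_5 = -2Z_4 + 4  [with Z_4=0]  = 4

4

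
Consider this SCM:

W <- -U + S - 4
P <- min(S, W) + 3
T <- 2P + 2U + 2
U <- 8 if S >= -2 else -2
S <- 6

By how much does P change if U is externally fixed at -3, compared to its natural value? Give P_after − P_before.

11

Under do(U=-3), the mechanism U <- 8 if S >= -2 else -2 is discarded; U is fixed at -3.
W = -U + S - 4  [with U=-3, S=6]  = 5
P = min(S, W) + 3  [with S=6, W=5]  = 8
Without intervention: U = 8 if S >= -2 else -2  [with S=6]  = 8; W = -U + S - 4  [with U=8, S=6]  = -6; P = min(S, W) + 3  [with S=6, W=-6]  = -3.
Change = 8 − (-3) = 11.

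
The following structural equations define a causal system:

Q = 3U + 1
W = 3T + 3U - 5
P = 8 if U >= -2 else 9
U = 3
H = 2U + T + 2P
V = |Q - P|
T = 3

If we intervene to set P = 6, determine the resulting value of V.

The intervention breaks the incoming arrows to P: P = 8 if U >= -2 else 9 no longer applies, and P = 6.
Q = 3U + 1  [with U=3]  = 10
V = |Q - P|  [with Q=10, P=6]  = 4

4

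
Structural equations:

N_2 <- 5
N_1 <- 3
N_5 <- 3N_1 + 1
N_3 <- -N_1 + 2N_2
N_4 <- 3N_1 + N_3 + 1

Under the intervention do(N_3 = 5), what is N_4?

15

The intervention breaks the incoming arrows to N_3: N_3 <- -N_1 + 2N_2 no longer applies, and N_3 = 5.
N_4 = 3N_1 + N_3 + 1  [with N_1=3, N_3=5]  = 15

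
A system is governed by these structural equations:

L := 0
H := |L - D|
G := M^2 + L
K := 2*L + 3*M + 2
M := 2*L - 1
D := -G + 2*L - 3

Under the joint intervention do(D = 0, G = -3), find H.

0

Setting D = 0, G = -3 by intervention discards those variables' equations.
H = |L - D|  [with L=0, D=0]  = 0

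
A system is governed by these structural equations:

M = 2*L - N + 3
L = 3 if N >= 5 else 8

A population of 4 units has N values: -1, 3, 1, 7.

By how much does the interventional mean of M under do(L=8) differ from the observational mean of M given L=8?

-1.5

do(L=8) breaks L's dependence on N. With L=8 fixed, M across the units is 20, 16, 18, 12, mean 16.5.
Conditioning on L=8 selects the 3 unit(s) with N ∈ {-1, 3, 1}. Their M values: 20, 16, 18. Mean = 18.
Difference = 16.5 − 18 = -1.5.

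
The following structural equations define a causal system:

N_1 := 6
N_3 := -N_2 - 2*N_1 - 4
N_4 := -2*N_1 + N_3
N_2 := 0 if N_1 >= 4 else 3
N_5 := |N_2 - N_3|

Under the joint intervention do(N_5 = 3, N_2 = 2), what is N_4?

Setting N_5 = 3, N_2 = 2 by intervention discards those variables' equations.
N_3 = -N_2 - 2*N_1 - 4  [with N_2=2, N_1=6]  = -18
N_4 = -2*N_1 + N_3  [with N_1=6, N_3=-18]  = -30

-30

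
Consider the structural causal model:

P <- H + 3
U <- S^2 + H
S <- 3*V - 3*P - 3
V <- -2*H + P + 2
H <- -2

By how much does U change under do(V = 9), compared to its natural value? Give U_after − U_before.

216

do(V=9) replaces the equation V <- -2*H + P + 2 with the constant V = 9.
P = H + 3  [with H=-2]  = 1
S = 3*V - 3*P - 3  [with V=9, P=1]  = 21
U = S^2 + H  [with S=21, H=-2]  = 439
Without intervention: P = H + 3  [with H=-2]  = 1; V = -2*H + P + 2  [with H=-2, P=1]  = 7; S = 3*V - 3*P - 3  [with V=7, P=1]  = 15; U = S^2 + H  [with S=15, H=-2]  = 223.
Change = 439 − 223 = 216.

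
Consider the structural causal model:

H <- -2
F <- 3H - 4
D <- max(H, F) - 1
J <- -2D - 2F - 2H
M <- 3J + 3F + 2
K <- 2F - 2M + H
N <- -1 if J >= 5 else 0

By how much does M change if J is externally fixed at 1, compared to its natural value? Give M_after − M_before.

Intervening sets J = 1 and removes its equation (J <- -2D - 2F - 2H).
F = 3H - 4  [with H=-2]  = -10
M = 3J + 3F + 2  [with J=1, F=-10]  = -25
Without intervention: F = 3H - 4  [with H=-2]  = -10; D = max(H, F) - 1  [with H=-2, F=-10]  = -3; J = -2D - 2F - 2H  [with D=-3, F=-10, H=-2]  = 30; M = 3J + 3F + 2  [with J=30, F=-10]  = 62.
Change = -25 − 62 = -87.

-87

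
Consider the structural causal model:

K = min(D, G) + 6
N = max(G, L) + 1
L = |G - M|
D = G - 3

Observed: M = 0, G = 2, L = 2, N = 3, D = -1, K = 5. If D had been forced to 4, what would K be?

8

The intervention breaks the incoming arrows to D: D = G - 3 no longer applies, and D = 4.
K = min(D, G) + 6  [with D=4, G=2]  = 8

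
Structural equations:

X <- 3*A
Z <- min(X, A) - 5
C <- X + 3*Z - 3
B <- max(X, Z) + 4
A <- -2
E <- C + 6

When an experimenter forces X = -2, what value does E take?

-20

do(X=-2) replaces the equation X <- 3*A with the constant X = -2.
Z = min(X, A) - 5  [with X=-2, A=-2]  = -7
C = X + 3*Z - 3  [with X=-2, Z=-7]  = -26
E = C + 6  [with C=-26]  = -20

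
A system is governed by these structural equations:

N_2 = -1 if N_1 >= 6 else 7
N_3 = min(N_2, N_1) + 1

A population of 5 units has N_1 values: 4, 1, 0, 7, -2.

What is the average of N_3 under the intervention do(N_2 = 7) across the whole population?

Every unit gets N_2=7 under the intervention. N_3 values become 5, 2, 1, 8, -1; E[N_3|do(N_2=7)] = 3.

3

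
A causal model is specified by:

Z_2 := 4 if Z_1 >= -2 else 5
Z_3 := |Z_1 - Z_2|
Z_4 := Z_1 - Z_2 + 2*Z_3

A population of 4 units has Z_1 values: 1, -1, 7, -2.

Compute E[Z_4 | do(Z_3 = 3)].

3.25

do(Z_3=3) breaks Z_3's dependence on Z_1. With Z_3=3 fixed, Z_4 across the units is 3, 1, 9, 0, mean 3.25.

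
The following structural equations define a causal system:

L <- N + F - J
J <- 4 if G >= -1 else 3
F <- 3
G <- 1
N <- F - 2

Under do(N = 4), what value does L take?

Intervening sets N = 4 and removes its equation (N <- F - 2).
J = 4 if G >= -1 else 3  [with G=1]  = 4
L = N + F - J  [with N=4, F=3, J=4]  = 3

3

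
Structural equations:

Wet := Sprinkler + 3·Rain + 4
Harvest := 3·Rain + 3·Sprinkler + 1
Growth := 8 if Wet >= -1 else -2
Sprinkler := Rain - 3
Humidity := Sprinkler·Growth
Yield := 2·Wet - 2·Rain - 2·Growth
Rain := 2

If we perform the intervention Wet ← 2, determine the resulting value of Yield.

The intervention breaks the incoming arrows to Wet: Wet := Sprinkler + 3·Rain + 4 no longer applies, and Wet = 2.
Growth = 8 if Wet >= -1 else -2  [with Wet=2]  = 8
Yield = 2·Wet - 2·Rain - 2·Growth  [with Wet=2, Rain=2, Growth=8]  = -16

-16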